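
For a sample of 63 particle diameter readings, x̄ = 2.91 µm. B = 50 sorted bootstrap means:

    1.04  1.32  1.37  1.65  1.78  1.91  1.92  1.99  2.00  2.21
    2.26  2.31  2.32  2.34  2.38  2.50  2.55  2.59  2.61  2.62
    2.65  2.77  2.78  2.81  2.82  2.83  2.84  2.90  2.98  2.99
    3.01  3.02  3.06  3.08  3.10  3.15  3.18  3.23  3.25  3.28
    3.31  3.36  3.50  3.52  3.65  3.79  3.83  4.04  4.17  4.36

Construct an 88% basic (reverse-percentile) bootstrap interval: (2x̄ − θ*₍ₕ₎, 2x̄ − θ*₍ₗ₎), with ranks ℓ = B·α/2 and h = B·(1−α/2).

Percentile endpoints at ranks 3 and 47: θ*₍3₎ = 1.37, θ*₍47₎ = 3.83.
Basic interval reflects these around x̄:
  lower = 2 × 2.91 − 3.83 = 1.99
  upper = 2 × 2.91 − 1.37 = 4.45

(1.99, 4.45)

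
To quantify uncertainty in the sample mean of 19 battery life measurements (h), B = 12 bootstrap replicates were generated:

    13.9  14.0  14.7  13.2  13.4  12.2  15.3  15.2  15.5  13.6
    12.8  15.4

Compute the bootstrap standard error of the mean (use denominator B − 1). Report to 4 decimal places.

SE* = 1.1103

Bootstrap SE is the standard deviation of the 12 replicate means.
Mean of replicates: (13.9 + 14.0 + 14.7 + 13.2 + 13.4 + 12.2 + 15.3 + 15.2 + 15.5 + 13.6 + 12.8 + 15.4) / 12 = 169.20000 / 12 = 14.10000
Sum of squared deviations: (−0.20000)² + (−0.10000)² + (+0.60000)² + (−0.90000)² + (−0.70000)² + (−1.90000)² + (+1.20000)² + (+1.10000)² + (+1.40000)² + (−0.50000)² + (−1.30000)² + (+1.30000)² = 13.56000
Variance = 13.56000 / 11 = 1.23273
SE* = √1.23273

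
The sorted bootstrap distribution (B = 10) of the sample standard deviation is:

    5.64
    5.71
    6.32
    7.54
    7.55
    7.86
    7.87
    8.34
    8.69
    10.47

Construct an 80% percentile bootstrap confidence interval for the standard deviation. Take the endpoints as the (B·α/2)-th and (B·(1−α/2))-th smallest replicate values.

α = 0.20; lower rank = 10 × 0.100 = 1; upper rank = 10 × 0.900 = 9.
The 1st smallest replicate is 5.64; the 9th is 8.69.

(5.64, 8.69)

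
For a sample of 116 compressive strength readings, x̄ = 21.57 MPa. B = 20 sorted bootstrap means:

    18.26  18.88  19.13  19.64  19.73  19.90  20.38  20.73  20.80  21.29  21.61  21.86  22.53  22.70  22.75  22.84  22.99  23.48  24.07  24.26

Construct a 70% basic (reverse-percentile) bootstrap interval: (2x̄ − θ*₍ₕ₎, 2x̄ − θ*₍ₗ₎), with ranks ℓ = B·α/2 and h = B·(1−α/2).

Percentile endpoints at ranks 3 and 17: θ*₍3₎ = 19.13, θ*₍17₎ = 22.99.
Basic interval reflects these around x̄:
  lower = 2 × 21.57 − 22.99 = 20.15
  upper = 2 × 21.57 − 19.13 = 24.01

(20.15, 24.01)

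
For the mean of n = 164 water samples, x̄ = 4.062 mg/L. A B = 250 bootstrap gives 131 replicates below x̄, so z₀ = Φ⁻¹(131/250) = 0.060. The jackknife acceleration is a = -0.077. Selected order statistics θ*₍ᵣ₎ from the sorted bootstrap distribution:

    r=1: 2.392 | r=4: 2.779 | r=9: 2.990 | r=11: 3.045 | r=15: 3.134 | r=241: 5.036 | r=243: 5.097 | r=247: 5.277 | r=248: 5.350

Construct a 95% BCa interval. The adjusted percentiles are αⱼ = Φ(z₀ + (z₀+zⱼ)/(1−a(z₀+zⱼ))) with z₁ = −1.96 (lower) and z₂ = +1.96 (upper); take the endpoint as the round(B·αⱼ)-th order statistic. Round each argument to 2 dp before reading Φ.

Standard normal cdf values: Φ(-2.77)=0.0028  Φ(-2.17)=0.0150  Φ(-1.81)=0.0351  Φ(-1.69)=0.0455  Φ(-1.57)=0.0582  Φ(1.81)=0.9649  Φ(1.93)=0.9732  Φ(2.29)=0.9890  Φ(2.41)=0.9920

Lower: z₀ + z₁ = 0.060 + (-1.960) = -1.900; 1 − a(z₀+z₁) = 1 − (-0.077)(-1.900) = 0.8537; argument = 0.060 + (-1.900)/0.8537 = -2.1656 → -2.17.
α₁ = Φ(-2.17) = 0.0150; rank = round(250 × 0.0150) = 4; θ*₍4₎ = 2.779.
Upper: z₀ + z₂ = 2.020; 1 − a(z₀+z₂) = 1.1555; argument = 1.8081 → 1.81; α₂ = 0.9649; rank = 241; θ*₍241₎ = 5.036.

(2.779, 5.036)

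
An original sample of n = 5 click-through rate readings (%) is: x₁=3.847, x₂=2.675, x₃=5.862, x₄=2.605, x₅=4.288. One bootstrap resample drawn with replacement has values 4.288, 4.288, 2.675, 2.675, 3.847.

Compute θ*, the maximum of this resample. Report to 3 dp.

Maximum = 4.288

θ* = 4.288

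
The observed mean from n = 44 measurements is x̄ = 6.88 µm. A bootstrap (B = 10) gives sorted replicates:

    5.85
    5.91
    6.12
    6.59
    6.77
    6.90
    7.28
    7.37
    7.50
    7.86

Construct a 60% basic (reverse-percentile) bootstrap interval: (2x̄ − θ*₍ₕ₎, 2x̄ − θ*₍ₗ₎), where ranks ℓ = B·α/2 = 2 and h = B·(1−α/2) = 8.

Percentile endpoints at ranks 2 and 8: θ*₍2₎ = 5.91, θ*₍8₎ = 7.37.
Basic interval reflects these around x̄:
  lower = 2 × 6.88 − 7.37 = 6.39
  upper = 2 × 6.88 − 5.91 = 7.85

(6.39, 7.85)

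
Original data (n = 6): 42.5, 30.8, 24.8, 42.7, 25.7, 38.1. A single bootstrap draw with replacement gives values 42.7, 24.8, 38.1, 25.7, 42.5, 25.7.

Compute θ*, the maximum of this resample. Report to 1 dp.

θ* = 42.7

Maximum = 42.7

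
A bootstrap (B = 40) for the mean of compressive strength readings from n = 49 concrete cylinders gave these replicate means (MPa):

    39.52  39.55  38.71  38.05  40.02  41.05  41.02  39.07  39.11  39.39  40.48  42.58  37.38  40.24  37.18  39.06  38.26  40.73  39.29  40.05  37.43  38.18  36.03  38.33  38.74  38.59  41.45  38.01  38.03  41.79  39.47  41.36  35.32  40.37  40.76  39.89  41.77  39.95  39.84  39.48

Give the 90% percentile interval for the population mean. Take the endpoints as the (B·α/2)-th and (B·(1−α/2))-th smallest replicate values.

(36.03, 41.77)

Sorted replicates: 35.32, 36.03, 37.18, 37.38, 37.43, 38.01, 38.03, 38.05, 38.18, 38.26, 38.33, 38.59, 38.71, 38.74, 39.06, 39.07, 39.11, 39.29, 39.39, 39.47, 39.48, 39.52, 39.55, 39.84, 39.89, 39.95, 40.02, 40.05, 40.24, 40.37, 40.48, 40.73, 40.76, 41.02, 41.05, 41.36, 41.45, 41.77, 41.79, 42.58
α = 0.10; lower rank = 40 × 0.050 = 2; upper rank = 40 × 0.950 = 38.
The 2nd smallest replicate is 36.03; the 38th is 41.77.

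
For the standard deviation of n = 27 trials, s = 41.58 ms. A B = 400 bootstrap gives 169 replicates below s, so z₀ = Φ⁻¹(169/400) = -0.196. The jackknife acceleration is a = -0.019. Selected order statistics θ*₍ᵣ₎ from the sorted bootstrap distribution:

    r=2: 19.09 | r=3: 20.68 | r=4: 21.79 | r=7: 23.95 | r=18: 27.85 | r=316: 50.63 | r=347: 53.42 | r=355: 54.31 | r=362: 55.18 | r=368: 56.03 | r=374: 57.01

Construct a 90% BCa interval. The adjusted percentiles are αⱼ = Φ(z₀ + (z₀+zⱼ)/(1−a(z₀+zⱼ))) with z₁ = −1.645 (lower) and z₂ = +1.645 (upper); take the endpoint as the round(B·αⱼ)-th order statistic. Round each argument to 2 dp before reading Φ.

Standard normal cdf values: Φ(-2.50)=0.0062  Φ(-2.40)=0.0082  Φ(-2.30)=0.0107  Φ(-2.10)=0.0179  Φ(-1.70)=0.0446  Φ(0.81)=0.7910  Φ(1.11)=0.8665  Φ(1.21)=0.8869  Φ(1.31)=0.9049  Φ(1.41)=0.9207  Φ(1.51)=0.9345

(23.95, 54.31)

Lower: z₀ + z₁ = -0.196 + (-1.645) = -1.841; 1 − a(z₀+z₁) = 1 − (-0.019)(-1.841) = 0.9650; argument = -0.196 + (-1.841)/0.9650 = -2.1037 → -2.10.
α₁ = Φ(-2.10) = 0.0179; rank = round(400 × 0.0179) = 7; θ*₍7₎ = 23.95.
Upper: z₀ + z₂ = 1.449; 1 − a(z₀+z₂) = 1.0275; argument = 1.2142 → 1.21; α₂ = 0.8869; rank = 355; θ*₍355₎ = 54.31.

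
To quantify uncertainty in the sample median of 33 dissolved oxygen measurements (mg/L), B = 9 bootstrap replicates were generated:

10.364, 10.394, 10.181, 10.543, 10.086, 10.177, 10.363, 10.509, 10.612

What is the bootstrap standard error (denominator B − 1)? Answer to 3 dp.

SE* = 0.181

Bootstrap SE is the standard deviation of the 9 replicate medians.
Mean of replicates: (10.364 + 10.394 + 10.181 + 10.543 + 10.086 + 10.177 + 10.363 + 10.509 + 10.612) / 9 = 93.2290 / 9 = 10.3588
Sum of squared deviations: (+0.0052)² + (+0.0352)² + (−0.1778)² + (+0.1842)² + (−0.2728)² + (−0.1818)² + (+0.0042)² + (+0.1502)² + (+0.2532)² = 0.2610
Variance = 0.2610 / 8 = 0.0326
SE* = √0.0326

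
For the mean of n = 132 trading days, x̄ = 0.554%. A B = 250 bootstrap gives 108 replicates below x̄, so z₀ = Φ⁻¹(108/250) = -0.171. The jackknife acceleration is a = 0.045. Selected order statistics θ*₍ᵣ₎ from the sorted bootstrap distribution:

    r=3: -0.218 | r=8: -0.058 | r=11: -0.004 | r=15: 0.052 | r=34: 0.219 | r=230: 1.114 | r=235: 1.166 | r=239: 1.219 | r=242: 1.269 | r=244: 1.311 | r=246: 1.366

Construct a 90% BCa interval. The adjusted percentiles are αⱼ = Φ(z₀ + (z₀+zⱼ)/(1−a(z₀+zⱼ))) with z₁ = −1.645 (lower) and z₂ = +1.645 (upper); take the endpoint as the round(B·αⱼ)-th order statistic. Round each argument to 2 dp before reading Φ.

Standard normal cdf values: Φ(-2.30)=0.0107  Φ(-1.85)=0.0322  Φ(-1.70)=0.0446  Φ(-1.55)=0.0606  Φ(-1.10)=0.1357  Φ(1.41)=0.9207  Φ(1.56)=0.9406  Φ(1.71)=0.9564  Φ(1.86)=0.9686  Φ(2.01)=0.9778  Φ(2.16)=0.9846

(-0.058, 1.114)

Lower: z₀ + z₁ = -0.171 + (-1.645) = -1.816; 1 − a(z₀+z₁) = 1 − (0.045)(-1.816) = 1.0817; argument = -0.171 + (-1.816)/1.0817 = -1.8498 → -1.85.
α₁ = Φ(-1.85) = 0.0322; rank = round(250 × 0.0322) = 8; θ*₍8₎ = -0.058.
Upper: z₀ + z₂ = 1.474; 1 − a(z₀+z₂) = 0.9337; argument = 1.4077 → 1.41; α₂ = 0.9207; rank = 230; θ*₍230₎ = 1.114.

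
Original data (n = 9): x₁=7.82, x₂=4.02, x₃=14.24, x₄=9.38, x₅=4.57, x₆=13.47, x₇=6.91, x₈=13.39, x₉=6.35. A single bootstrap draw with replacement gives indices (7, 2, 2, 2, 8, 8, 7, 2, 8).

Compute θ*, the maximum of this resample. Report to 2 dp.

θ* = 13.39

Resample values: 6.91, 4.02, 4.02, 4.02, 13.39, 13.39, 6.91, 4.02, 13.39.
Maximum = 13.39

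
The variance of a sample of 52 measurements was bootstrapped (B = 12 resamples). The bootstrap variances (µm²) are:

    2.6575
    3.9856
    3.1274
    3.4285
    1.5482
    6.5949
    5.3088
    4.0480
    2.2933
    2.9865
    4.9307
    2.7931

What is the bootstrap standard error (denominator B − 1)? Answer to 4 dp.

SE* = 1.4166

Bootstrap SE is the standard deviation of the 12 replicate variances.
Mean of replicates: (2.6575 + 3.9856 + 3.1274 + 3.4285 + 1.5482 + 6.5949 + 5.3088 + 4.0480 + 2.2933 + 2.9865 + 4.9307 + 2.7931) / 12 = 43.70250 / 12 = 3.64188
Sum of squared deviations: (−0.98438)² + (+0.34372)² + (−0.51448)² + (−0.21338)² + (−2.09368)² + (+2.95302)² + (+1.66692)² + (+0.40612)² + (−1.34858)² + (−0.65538)² + (+1.28882)² + (−0.84878)² = 22.07442
Variance = 22.07442 / 11 = 2.00677
SE* = √2.00677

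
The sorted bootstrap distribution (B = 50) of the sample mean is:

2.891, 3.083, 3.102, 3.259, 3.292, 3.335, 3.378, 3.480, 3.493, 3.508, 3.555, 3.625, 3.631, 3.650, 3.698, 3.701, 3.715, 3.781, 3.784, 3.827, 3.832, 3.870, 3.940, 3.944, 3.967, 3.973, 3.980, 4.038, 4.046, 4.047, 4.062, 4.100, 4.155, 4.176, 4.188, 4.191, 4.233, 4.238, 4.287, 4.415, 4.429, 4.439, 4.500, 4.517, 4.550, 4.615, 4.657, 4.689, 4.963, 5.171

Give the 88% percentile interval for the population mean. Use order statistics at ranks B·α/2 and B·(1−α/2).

α = 0.12; lower rank = 50 × 0.060 = 3; upper rank = 50 × 0.940 = 47.
The 3rd smallest replicate is 3.102; the 47th is 4.657.

(3.102, 4.657)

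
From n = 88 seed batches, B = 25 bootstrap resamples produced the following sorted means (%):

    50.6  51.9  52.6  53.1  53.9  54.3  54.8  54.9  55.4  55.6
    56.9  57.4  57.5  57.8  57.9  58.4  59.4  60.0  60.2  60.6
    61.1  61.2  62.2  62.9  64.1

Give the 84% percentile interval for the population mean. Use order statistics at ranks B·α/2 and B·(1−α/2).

α = 0.16; lower rank = 25 × 0.080 = 2; upper rank = 25 × 0.920 = 23.
The 2nd smallest replicate is 51.9; the 23rd is 62.2.

(51.9, 62.2)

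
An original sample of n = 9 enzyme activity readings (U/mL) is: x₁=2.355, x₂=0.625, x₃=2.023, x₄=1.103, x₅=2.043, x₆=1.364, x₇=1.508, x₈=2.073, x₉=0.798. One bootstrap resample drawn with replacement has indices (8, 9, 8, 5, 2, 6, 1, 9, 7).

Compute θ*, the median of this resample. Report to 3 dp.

θ* = 1.508

Resample values: 2.073, 0.798, 2.073, 2.043, 0.625, 1.364, 2.355, 0.798, 1.508.
Sorted: 0.625, 0.798, 0.798, 1.364, 1.508, 2.043, 2.073, 2.073, 2.355
Median = middle value = 1.508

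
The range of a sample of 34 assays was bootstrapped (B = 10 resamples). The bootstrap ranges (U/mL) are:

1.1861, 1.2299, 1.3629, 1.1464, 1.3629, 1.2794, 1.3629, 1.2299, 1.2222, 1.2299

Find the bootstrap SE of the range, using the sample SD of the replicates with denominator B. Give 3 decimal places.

Bootstrap SE is the standard deviation of the 10 replicate ranges.
Mean of replicates: (1.1861 + 1.2299 + 1.3629 + 1.1464 + 1.3629 + 1.2794 + 1.3629 + 1.2299 + 1.2222 + 1.2299) / 10 = 12.61250 / 10 = 1.26125
Sum of squared deviations: (−0.07515)² + (−0.03135)² + (+0.10165)² + (−0.11485)² + (+0.10165)² + (+0.01815)² + (+0.10165)² + (−0.03135)² + (−0.03905)² + (−0.03135)² = 0.05464
Variance = 0.05464 / 10 = 0.00546
SE* = √0.00546

SE* = 0.074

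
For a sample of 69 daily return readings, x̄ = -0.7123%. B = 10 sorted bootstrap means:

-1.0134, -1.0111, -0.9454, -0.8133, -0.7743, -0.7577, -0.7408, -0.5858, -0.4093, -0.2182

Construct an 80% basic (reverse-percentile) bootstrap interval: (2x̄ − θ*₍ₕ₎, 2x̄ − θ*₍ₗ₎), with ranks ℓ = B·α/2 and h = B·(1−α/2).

(-1.0153, -0.4112)

Percentile endpoints at ranks 1 and 9: θ*₍1₎ = -1.0134, θ*₍9₎ = -0.4093.
Basic interval reflects these around x̄:
  lower = 2 × -0.7123 − -0.4093 = -1.0153
  upper = 2 × -0.7123 − -1.0134 = -0.4112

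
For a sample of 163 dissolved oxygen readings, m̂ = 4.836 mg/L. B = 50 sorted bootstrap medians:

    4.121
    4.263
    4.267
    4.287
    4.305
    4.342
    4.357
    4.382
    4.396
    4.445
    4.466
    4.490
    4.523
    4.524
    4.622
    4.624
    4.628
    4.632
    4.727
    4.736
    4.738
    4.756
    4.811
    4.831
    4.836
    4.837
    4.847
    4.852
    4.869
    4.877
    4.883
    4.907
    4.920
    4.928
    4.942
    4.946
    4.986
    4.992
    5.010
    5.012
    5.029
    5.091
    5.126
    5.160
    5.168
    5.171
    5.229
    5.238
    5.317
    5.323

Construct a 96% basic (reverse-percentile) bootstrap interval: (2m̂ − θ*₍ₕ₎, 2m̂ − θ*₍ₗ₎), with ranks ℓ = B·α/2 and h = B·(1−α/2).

(4.355, 5.551)

Percentile endpoints at ranks 1 and 49: θ*₍1₎ = 4.121, θ*₍49₎ = 5.317.
Basic interval reflects these around m̂:
  lower = 2 × 4.836 − 5.317 = 4.355
  upper = 2 × 4.836 − 4.121 = 5.551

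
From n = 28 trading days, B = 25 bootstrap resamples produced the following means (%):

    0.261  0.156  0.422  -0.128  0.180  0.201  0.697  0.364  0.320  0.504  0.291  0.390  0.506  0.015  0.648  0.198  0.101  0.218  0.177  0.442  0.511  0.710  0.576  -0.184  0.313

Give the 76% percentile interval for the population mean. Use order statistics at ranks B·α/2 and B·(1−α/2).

Sorted replicates: -0.184, -0.128, 0.015, 0.101, 0.156, 0.177, 0.180, 0.198, 0.201, 0.218, 0.261, 0.291, 0.313, 0.320, 0.364, 0.390, 0.422, 0.442, 0.504, 0.506, 0.511, 0.576, 0.648, 0.697, 0.710
α = 0.24; lower rank = 25 × 0.120 = 3; upper rank = 25 × 0.880 = 22.
The 3rd smallest replicate is 0.015; the 22nd is 0.576.

(0.015, 0.576)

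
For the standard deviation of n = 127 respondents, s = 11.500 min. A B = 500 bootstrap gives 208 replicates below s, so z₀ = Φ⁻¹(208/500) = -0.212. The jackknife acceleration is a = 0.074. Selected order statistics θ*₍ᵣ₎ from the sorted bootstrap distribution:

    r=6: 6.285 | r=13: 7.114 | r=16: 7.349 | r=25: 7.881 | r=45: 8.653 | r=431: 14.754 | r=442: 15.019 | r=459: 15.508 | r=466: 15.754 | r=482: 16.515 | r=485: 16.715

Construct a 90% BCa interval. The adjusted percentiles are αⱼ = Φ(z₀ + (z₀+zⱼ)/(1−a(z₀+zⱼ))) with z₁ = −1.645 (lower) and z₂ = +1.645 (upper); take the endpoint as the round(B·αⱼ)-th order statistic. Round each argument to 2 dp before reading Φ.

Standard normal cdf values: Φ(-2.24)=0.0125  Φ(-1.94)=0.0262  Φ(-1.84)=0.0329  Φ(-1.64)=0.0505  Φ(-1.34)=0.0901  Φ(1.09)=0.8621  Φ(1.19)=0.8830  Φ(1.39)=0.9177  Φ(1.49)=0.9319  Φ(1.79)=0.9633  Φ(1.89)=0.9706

Lower: z₀ + z₁ = -0.212 + (-1.645) = -1.857; 1 − a(z₀+z₁) = 1 − (0.074)(-1.857) = 1.1374; argument = -0.212 + (-1.857)/1.1374 = -1.8446 → -1.84.
α₁ = Φ(-1.84) = 0.0329; rank = round(500 × 0.0329) = 16; θ*₍16₎ = 7.349.
Upper: z₀ + z₂ = 1.433; 1 − a(z₀+z₂) = 0.8940; argument = 1.3910 → 1.39; α₂ = 0.9177; rank = 459; θ*₍459₎ = 15.508.

(7.349, 15.508)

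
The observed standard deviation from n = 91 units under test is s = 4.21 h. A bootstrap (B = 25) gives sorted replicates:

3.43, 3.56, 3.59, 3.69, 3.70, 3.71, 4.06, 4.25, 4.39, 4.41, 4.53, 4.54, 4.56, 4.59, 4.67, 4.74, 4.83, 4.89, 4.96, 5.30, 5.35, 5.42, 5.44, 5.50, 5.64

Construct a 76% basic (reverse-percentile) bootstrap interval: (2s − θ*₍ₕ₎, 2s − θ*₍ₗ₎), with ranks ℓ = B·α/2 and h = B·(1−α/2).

Percentile endpoints at ranks 3 and 22: θ*₍3₎ = 3.59, θ*₍22₎ = 5.42.
Basic interval reflects these around s:
  lower = 2 × 4.21 − 5.42 = 3.00
  upper = 2 × 4.21 − 3.59 = 4.83

(3.00, 4.83)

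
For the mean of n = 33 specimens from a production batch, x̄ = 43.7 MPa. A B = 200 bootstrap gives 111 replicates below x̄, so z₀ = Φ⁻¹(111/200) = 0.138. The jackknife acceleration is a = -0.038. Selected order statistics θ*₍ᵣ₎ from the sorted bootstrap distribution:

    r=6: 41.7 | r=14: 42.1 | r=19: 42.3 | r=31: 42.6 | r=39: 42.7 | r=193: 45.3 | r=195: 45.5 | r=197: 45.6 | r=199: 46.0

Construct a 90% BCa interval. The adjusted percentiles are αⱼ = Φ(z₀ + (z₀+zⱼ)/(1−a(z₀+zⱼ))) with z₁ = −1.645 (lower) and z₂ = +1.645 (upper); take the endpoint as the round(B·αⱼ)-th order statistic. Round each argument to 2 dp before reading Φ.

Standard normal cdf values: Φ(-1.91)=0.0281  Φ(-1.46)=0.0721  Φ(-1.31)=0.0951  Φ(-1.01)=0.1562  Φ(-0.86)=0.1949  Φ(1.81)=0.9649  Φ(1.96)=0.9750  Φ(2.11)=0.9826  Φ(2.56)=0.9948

(42.1, 45.3)

Lower: z₀ + z₁ = 0.138 + (-1.645) = -1.507; 1 − a(z₀+z₁) = 1 − (-0.038)(-1.507) = 0.9427; argument = 0.138 + (-1.507)/0.9427 = -1.4605 → -1.46.
α₁ = Φ(-1.46) = 0.0721; rank = round(200 × 0.0721) = 14; θ*₍14₎ = 42.1.
Upper: z₀ + z₂ = 1.783; 1 − a(z₀+z₂) = 1.0678; argument = 1.8079 → 1.81; α₂ = 0.9649; rank = 193; θ*₍193₎ = 45.3.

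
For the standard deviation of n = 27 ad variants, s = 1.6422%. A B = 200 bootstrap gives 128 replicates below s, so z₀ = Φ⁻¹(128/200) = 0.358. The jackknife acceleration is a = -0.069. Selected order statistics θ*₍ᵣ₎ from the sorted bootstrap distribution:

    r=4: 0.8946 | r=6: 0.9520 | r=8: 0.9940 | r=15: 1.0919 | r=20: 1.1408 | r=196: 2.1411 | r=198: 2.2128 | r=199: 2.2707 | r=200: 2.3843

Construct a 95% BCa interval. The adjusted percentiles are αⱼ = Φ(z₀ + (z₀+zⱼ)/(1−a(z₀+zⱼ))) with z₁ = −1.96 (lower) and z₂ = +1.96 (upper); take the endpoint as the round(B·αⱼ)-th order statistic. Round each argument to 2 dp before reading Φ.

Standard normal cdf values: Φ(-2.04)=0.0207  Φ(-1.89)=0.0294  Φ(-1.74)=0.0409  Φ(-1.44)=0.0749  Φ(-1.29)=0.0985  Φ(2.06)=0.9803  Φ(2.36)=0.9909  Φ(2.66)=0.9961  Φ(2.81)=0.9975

(1.0919, 2.2128)

Lower: z₀ + z₁ = 0.358 + (-1.960) = -1.602; 1 − a(z₀+z₁) = 1 − (-0.069)(-1.602) = 0.8895; argument = 0.358 + (-1.602)/0.8895 = -1.4431 → -1.44.
α₁ = Φ(-1.44) = 0.0749; rank = round(200 × 0.0749) = 15; θ*₍15₎ = 1.0919.
Upper: z₀ + z₂ = 2.318; 1 − a(z₀+z₂) = 1.1599; argument = 2.3564 → 2.36; α₂ = 0.9909; rank = 198; θ*₍198₎ = 2.2128.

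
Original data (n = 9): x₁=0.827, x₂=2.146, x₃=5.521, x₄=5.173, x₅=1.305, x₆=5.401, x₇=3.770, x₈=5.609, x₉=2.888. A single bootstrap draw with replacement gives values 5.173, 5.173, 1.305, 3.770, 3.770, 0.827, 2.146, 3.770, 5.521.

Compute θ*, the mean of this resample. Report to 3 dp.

θ* = 3.495

Mean = (5.173 + 5.173 + 1.305 + 3.770 + 3.770 + 0.827 + 2.146 + 3.770 + 5.521) / 9 = 31.4550 / 9 = 3.495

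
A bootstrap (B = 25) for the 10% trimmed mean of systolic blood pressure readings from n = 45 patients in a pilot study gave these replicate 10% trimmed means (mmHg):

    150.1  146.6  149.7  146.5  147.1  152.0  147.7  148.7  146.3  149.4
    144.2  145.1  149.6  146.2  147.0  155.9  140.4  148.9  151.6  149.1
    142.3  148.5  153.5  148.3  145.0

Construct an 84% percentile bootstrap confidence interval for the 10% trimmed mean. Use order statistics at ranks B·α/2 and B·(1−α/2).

Sorted replicates: 140.4, 142.3, 144.2, 145.0, 145.1, 146.2, 146.3, 146.5, 146.6, 147.0, 147.1, 147.7, 148.3, 148.5, 148.7, 148.9, 149.1, 149.4, 149.6, 149.7, 150.1, 151.6, 152.0, 153.5, 155.9
α = 0.16; lower rank = 25 × 0.080 = 2; upper rank = 25 × 0.920 = 23.
The 2nd smallest replicate is 142.3; the 23rd is 152.0.

(142.3, 152.0)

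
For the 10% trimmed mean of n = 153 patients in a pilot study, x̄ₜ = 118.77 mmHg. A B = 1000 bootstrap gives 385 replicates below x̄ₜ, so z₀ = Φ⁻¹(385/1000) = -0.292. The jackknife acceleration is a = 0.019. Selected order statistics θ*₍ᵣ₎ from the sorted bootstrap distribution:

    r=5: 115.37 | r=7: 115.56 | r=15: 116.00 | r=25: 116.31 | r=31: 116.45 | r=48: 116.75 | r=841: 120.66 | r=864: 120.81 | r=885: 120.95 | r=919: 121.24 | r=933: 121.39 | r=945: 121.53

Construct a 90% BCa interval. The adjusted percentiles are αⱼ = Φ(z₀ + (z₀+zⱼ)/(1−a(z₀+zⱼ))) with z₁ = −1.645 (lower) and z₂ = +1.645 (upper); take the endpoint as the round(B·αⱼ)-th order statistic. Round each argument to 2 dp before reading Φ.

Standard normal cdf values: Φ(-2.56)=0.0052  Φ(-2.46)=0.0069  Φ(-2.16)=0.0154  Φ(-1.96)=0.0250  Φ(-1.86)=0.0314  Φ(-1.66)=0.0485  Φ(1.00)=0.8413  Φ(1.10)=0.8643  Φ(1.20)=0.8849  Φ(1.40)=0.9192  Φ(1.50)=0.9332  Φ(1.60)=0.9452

Lower: z₀ + z₁ = -0.292 + (-1.645) = -1.937; 1 − a(z₀+z₁) = 1 − (0.019)(-1.937) = 1.0368; argument = -0.292 + (-1.937)/1.0368 = -2.1602 → -2.16.
α₁ = Φ(-2.16) = 0.0154; rank = round(1000 × 0.0154) = 15; θ*₍15₎ = 116.00.
Upper: z₀ + z₂ = 1.353; 1 − a(z₀+z₂) = 0.9743; argument = 1.0967 → 1.10; α₂ = 0.8643; rank = 864; θ*₍864₎ = 120.81.

(116.00, 120.81)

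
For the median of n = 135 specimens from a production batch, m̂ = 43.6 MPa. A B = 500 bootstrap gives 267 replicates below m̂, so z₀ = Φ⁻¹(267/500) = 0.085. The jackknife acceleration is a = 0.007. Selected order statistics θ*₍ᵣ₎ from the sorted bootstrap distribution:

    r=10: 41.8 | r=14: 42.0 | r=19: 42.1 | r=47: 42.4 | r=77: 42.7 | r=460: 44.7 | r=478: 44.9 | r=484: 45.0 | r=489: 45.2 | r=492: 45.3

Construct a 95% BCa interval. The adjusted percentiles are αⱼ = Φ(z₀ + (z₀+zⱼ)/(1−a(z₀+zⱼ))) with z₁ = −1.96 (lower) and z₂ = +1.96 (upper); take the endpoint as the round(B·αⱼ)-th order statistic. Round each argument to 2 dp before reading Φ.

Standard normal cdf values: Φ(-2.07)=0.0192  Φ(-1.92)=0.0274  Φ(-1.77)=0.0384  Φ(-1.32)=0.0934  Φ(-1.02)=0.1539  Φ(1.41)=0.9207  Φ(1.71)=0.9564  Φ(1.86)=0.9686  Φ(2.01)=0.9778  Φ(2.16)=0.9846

Lower: z₀ + z₁ = 0.085 + (-1.960) = -1.875; 1 − a(z₀+z₁) = 1 − (0.007)(-1.875) = 1.0131; argument = 0.085 + (-1.875)/1.0131 = -1.7657 → -1.77.
α₁ = Φ(-1.77) = 0.0384; rank = round(500 × 0.0384) = 19; θ*₍19₎ = 42.1.
Upper: z₀ + z₂ = 2.045; 1 − a(z₀+z₂) = 0.9857; argument = 2.1597 → 2.16; α₂ = 0.9846; rank = 492; θ*₍492₎ = 45.3.

(42.1, 45.3)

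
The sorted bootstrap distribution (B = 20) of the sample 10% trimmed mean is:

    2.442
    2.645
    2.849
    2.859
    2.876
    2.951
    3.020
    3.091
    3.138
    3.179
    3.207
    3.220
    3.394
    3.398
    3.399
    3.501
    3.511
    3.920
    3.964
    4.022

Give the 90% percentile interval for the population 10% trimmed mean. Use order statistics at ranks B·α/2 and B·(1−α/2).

α = 0.10; lower rank = 20 × 0.050 = 1; upper rank = 20 × 0.950 = 19.
The 1st smallest replicate is 2.442; the 19th is 3.964.

(2.442, 3.964)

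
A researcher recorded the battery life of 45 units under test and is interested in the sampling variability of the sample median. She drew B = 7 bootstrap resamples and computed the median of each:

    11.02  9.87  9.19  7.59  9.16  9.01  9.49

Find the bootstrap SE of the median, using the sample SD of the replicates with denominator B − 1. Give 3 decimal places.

Bootstrap SE is the standard deviation of the 7 replicate medians.
Mean of replicates: (11.02 + 9.87 + 9.19 + 7.59 + 9.16 + 9.01 + 9.49) / 7 = 65.3300 / 7 = 9.3329
Sum of squared deviations: (+1.6871)² + (+0.5371)² + (−0.1429)² + (−1.7429)² + (−0.1729)² + (−0.3229)² + (+0.1571)² = 6.3517
Variance = 6.3517 / 6 = 1.0586
SE* = √1.0586

SE* = 1.029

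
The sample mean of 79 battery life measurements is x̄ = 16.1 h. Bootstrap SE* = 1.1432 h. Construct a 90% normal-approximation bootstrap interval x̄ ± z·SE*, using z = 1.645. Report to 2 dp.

(14.22, 17.98)

Margin = 1.645 × 1.1432 = 1.881
Interval: 16.1 ± 1.881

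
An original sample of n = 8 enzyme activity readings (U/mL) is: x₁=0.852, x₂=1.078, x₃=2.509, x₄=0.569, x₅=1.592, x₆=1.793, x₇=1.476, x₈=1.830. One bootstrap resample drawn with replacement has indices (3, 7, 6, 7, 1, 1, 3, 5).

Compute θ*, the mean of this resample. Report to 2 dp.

θ* = 1.63

Resample values: 2.509, 1.476, 1.793, 1.476, 0.852, 0.852, 2.509, 1.592.
Mean = (2.509 + 1.476 + 1.793 + 1.476 + 0.852 + 0.852 + 2.509 + 1.592) / 8 = 13.0590 / 8 = 1.63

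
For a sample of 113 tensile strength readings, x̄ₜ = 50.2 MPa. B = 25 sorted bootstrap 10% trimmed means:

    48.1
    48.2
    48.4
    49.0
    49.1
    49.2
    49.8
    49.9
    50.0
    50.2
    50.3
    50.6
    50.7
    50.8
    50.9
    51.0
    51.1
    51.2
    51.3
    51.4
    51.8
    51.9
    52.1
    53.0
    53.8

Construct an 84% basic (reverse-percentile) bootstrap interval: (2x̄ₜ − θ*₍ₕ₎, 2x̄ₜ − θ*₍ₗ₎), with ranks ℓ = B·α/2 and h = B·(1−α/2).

Percentile endpoints at ranks 2 and 23: θ*₍2₎ = 48.2, θ*₍23₎ = 52.1.
Basic interval reflects these around x̄ₜ:
  lower = 2 × 50.2 − 52.1 = 48.3
  upper = 2 × 50.2 − 48.2 = 52.2

(48.3, 52.2)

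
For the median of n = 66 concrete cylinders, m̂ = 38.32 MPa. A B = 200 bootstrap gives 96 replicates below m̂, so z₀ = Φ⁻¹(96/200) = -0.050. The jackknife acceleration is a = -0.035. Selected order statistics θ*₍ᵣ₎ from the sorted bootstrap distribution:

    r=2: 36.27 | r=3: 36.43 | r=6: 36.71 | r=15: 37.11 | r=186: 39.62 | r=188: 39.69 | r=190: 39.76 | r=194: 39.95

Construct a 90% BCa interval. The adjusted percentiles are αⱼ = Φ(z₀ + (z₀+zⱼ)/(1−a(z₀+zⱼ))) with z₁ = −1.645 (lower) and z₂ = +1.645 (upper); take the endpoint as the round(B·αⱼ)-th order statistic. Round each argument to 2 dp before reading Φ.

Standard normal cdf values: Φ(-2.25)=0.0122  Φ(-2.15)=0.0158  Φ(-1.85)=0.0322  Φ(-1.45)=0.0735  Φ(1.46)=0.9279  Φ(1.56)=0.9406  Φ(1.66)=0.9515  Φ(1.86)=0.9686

(36.71, 39.62)

Lower: z₀ + z₁ = -0.050 + (-1.645) = -1.695; 1 − a(z₀+z₁) = 1 − (-0.035)(-1.695) = 0.9407; argument = -0.050 + (-1.695)/0.9407 = -1.8519 → -1.85.
α₁ = Φ(-1.85) = 0.0322; rank = round(200 × 0.0322) = 6; θ*₍6₎ = 36.71.
Upper: z₀ + z₂ = 1.595; 1 − a(z₀+z₂) = 1.0558; argument = 1.4607 → 1.46; α₂ = 0.9279; rank = 186; θ*₍186₎ = 39.62.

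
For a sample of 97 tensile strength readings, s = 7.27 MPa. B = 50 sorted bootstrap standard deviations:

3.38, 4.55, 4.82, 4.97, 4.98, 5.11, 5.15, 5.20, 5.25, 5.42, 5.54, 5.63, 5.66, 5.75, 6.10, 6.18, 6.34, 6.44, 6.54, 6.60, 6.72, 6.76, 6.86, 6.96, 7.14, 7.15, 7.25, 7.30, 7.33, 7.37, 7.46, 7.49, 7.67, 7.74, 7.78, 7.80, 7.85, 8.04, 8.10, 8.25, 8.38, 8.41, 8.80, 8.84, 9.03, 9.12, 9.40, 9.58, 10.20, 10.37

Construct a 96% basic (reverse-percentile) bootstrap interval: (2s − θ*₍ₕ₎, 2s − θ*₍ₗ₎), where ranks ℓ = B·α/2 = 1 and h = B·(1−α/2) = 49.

(4.34, 11.16)

Percentile endpoints at ranks 1 and 49: θ*₍1₎ = 3.38, θ*₍49₎ = 10.20.
Basic interval reflects these around s:
  lower = 2 × 7.27 − 10.20 = 4.34
  upper = 2 × 7.27 − 3.38 = 11.16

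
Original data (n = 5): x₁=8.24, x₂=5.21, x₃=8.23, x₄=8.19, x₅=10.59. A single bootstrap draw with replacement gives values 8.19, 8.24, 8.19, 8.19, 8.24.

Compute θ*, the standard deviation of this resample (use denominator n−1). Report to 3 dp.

Mean = 8.2100; sum of squared deviations = 0.0030
s² = 0.0030 / 4 = 0.0008
s = √0.0008 = 0.027

θ* = 0.027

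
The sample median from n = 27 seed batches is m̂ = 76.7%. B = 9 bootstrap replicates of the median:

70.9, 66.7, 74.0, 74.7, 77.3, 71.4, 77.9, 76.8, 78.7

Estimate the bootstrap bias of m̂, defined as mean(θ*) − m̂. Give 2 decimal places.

mean(θ*) = (70.9 + 66.7 + 74.0 + 74.7 + 77.3 + 71.4 + 77.9 + 76.8 + 78.7) / 9 = 74.267
bias = 74.267 − 76.7

bias = −2.43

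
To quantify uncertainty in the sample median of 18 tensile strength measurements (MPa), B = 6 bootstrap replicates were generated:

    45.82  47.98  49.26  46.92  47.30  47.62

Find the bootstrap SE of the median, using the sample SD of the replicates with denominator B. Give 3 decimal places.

Bootstrap SE is the standard deviation of the 6 replicate medians.
Mean of replicates: (45.82 + 47.98 + 49.26 + 46.92 + 47.30 + 47.62) / 6 = 284.9000 / 6 = 47.4833
Sum of squared deviations: (−1.6633)² + (+0.4967)² + (+1.7767)² + (−0.5633)² + (−0.1833)² + (+0.1367)² = 6.5395
Variance = 6.5395 / 6 = 1.0899
SE* = √1.0899

SE* = 1.044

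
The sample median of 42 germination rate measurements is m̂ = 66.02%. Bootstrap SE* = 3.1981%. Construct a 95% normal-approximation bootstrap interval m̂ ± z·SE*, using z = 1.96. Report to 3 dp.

(59.752, 72.288)

Margin = 1.96 × 3.1981 = 6.2683
Interval: 66.02 ± 6.2683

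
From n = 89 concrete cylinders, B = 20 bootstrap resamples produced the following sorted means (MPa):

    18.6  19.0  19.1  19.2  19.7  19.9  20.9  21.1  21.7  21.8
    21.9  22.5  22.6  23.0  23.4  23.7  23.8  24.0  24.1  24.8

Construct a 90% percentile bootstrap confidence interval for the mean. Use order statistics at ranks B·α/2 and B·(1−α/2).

(18.6, 24.1)

α = 0.10; lower rank = 20 × 0.050 = 1; upper rank = 20 × 0.950 = 19.
The 1st smallest replicate is 18.6; the 19th is 24.1.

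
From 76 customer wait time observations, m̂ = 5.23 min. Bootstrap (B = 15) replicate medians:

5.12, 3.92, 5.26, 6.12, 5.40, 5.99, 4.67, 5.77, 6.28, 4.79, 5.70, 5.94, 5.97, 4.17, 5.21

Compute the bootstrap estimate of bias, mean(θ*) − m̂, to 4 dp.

bias = +0.1240

mean(θ*) = (5.12 + 3.92 + 5.26 + 6.12 + 5.40 + 5.99 + 4.67 + 5.77 + 6.28 + 4.79 + 5.70 + 5.94 + 5.97 + 4.17 + 5.21) / 15 = 5.35400
bias = 5.35400 − 5.23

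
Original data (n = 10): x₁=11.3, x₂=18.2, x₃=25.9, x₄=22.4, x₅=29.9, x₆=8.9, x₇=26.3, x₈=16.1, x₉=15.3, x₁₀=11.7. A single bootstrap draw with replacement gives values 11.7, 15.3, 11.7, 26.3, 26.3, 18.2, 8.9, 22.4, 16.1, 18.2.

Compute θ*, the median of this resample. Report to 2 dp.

Sorted: 8.9, 11.7, 11.7, 15.3, 16.1, 18.2, 18.2, 22.4, 26.3, 26.3
Median = average of the two middle values = 17.15

θ* = 17.15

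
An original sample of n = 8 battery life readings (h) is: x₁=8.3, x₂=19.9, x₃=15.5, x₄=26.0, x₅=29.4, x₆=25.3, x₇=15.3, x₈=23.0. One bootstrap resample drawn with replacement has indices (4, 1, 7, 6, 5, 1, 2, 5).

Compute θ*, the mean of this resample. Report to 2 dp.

θ* = 20.24

Resample values: 26.0, 8.3, 15.3, 25.3, 29.4, 8.3, 19.9, 29.4.
Mean = (26.0 + 8.3 + 15.3 + 25.3 + 29.4 + 8.3 + 19.9 + 29.4) / 8 = 161.90 / 8 = 20.24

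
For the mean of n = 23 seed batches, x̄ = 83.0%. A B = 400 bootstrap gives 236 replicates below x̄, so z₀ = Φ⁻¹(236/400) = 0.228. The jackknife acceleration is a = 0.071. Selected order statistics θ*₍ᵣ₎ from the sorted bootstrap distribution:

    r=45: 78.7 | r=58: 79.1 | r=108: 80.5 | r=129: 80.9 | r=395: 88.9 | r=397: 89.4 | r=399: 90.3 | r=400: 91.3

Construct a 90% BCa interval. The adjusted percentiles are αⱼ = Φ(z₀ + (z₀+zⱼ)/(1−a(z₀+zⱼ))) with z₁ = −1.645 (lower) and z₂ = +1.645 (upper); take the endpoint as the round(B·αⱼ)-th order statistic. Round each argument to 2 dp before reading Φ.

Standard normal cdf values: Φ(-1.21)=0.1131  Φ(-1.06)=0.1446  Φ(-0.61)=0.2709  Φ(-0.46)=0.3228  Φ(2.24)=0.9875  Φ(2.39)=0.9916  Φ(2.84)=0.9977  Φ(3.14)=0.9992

Lower: z₀ + z₁ = 0.228 + (-1.645) = -1.417; 1 − a(z₀+z₁) = 1 − (0.071)(-1.417) = 1.1006; argument = 0.228 + (-1.417)/1.1006 = -1.0595 → -1.06.
α₁ = Φ(-1.06) = 0.1446; rank = round(400 × 0.1446) = 58; θ*₍58₎ = 79.1.
Upper: z₀ + z₂ = 1.873; 1 − a(z₀+z₂) = 0.8670; argument = 2.3883 → 2.39; α₂ = 0.9916; rank = 397; θ*₍397₎ = 89.4.

(79.1, 89.4)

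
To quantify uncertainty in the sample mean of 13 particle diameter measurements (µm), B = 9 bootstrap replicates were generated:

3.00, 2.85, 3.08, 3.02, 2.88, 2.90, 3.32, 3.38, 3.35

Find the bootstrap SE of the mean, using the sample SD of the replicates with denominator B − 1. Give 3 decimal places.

SE* = 0.211

Bootstrap SE is the standard deviation of the 9 replicate means.
Mean of replicates: (3.00 + 2.85 + 3.08 + 3.02 + 2.88 + 2.90 + 3.32 + 3.38 + 3.35) / 9 = 27.7800 / 9 = 3.0867
Sum of squared deviations: (−0.0867)² + (−0.2367)² + (−0.0067)² + (−0.0667)² + (−0.2067)² + (−0.1867)² + (+0.2333)² + (+0.2933)² + (+0.2633)² = 0.3554
Variance = 0.3554 / 8 = 0.0444
SE* = √0.0444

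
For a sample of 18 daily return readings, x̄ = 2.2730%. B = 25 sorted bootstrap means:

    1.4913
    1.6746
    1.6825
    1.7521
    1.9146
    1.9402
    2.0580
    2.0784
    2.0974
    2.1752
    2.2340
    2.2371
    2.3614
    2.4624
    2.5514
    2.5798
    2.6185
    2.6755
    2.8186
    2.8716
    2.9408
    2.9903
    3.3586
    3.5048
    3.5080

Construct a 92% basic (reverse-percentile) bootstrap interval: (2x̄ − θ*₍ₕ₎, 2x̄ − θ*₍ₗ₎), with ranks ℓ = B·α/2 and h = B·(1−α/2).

(1.0412, 3.0547)

Percentile endpoints at ranks 1 and 24: θ*₍1₎ = 1.4913, θ*₍24₎ = 3.5048.
Basic interval reflects these around x̄:
  lower = 2 × 2.2730 − 3.5048 = 1.0412
  upper = 2 × 2.2730 − 1.4913 = 3.0547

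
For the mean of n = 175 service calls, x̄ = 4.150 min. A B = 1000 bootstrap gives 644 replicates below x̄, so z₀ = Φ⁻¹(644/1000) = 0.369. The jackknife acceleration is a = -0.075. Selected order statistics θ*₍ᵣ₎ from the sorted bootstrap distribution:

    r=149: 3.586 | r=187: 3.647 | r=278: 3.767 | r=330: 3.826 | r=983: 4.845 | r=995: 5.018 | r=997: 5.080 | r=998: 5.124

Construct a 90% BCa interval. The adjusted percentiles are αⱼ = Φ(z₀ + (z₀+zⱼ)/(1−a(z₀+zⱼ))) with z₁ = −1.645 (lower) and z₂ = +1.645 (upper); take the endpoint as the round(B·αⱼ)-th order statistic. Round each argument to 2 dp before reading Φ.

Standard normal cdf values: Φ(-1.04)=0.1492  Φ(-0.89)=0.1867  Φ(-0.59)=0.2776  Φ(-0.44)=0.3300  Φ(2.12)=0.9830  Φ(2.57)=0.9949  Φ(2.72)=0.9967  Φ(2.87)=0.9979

Lower: z₀ + z₁ = 0.369 + (-1.645) = -1.276; 1 − a(z₀+z₁) = 1 − (-0.075)(-1.276) = 0.9043; argument = 0.369 + (-1.276)/0.9043 = -1.0420 → -1.04.
α₁ = Φ(-1.04) = 0.1492; rank = round(1000 × 0.1492) = 149; θ*₍149₎ = 3.586.
Upper: z₀ + z₂ = 2.014; 1 − a(z₀+z₂) = 1.1511; argument = 2.1187 → 2.12; α₂ = 0.9830; rank = 983; θ*₍983₎ = 4.845.

(3.586, 4.845)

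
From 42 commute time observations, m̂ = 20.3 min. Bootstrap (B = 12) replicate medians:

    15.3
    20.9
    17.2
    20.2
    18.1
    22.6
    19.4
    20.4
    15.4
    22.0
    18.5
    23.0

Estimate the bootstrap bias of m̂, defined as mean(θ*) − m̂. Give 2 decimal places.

mean(θ*) = (15.3 + 20.9 + 17.2 + 20.2 + 18.1 + 22.6 + 19.4 + 20.4 + 15.4 + 22.0 + 18.5 + 23.0) / 12 = 19.417
bias = 19.417 − 20.3

bias = −0.88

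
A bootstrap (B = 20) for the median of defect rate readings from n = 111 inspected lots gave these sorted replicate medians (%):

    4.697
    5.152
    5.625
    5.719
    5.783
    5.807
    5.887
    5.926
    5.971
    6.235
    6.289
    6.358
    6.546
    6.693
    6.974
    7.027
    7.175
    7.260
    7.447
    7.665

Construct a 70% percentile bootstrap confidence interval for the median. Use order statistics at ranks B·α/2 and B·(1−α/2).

α = 0.30; lower rank = 20 × 0.150 = 3; upper rank = 20 × 0.850 = 17.
The 3rd smallest replicate is 5.625; the 17th is 7.175.

(5.625, 7.175)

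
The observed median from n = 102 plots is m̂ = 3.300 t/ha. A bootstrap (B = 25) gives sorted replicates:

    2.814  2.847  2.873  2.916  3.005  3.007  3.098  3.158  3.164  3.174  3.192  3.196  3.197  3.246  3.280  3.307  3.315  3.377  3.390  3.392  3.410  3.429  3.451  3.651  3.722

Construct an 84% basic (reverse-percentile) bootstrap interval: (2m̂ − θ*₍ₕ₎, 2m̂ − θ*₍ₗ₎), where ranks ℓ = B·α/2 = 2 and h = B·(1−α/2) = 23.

Percentile endpoints at ranks 2 and 23: θ*₍2₎ = 2.847, θ*₍23₎ = 3.451.
Basic interval reflects these around m̂:
  lower = 2 × 3.300 − 3.451 = 3.149
  upper = 2 × 3.300 − 2.847 = 3.753

(3.149, 3.753)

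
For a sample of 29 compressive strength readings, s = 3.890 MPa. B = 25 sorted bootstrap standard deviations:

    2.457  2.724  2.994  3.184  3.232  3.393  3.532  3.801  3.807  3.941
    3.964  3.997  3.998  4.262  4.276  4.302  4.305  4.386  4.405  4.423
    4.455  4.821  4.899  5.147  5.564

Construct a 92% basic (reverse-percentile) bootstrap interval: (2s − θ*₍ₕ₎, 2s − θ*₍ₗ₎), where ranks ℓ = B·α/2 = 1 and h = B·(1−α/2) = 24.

(2.633, 5.323)

Percentile endpoints at ranks 1 and 24: θ*₍1₎ = 2.457, θ*₍24₎ = 5.147.
Basic interval reflects these around s:
  lower = 2 × 3.890 − 5.147 = 2.633
  upper = 2 × 3.890 − 2.457 = 5.323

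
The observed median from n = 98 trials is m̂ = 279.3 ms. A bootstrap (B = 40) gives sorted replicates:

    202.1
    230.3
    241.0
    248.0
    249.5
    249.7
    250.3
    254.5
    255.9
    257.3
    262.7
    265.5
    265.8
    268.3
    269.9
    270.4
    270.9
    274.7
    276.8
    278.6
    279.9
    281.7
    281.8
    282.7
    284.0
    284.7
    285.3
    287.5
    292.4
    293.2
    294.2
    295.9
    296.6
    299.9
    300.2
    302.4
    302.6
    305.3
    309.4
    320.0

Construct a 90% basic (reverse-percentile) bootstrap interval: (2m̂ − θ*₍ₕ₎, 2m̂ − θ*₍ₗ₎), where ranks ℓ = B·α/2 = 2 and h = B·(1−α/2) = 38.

(253.3, 328.3)

Percentile endpoints at ranks 2 and 38: θ*₍2₎ = 230.3, θ*₍38₎ = 305.3.
Basic interval reflects these around m̂:
  lower = 2 × 279.3 − 305.3 = 253.3
  upper = 2 × 279.3 − 230.3 = 328.3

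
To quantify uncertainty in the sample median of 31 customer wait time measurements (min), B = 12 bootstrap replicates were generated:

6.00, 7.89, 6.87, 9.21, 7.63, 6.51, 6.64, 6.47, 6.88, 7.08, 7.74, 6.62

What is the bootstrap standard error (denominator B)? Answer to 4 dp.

Bootstrap SE is the standard deviation of the 12 replicate medians.
Mean of replicates: (6.00 + 7.89 + 6.87 + 9.21 + 7.63 + 6.51 + 6.64 + 6.47 + 6.88 + 7.08 + 7.74 + 6.62) / 12 = 85.54000 / 12 = 7.12833
Sum of squared deviations: (−1.12833)² + (+0.76167)² + (−0.25833)² + (+2.08167)² + (+0.50167)² + (−0.61833)² + (−0.48833)² + (−0.65833)² + (−0.24833)² + (−0.04833)² + (+0.61167)² + (−0.50833)² = 8.25577
Variance = 8.25577 / 12 = 0.68798
SE* = √0.68798

SE* = 0.8294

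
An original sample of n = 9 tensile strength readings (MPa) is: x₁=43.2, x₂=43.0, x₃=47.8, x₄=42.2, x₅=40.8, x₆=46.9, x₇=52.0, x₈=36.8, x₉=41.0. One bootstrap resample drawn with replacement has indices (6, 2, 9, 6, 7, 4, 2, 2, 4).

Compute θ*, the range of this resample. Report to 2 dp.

θ* = 11.00

Resample values: 46.9, 43.0, 41.0, 46.9, 52.0, 42.2, 43.0, 43.0, 42.2.
Range = 52.0 − 41.0 = 11.00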